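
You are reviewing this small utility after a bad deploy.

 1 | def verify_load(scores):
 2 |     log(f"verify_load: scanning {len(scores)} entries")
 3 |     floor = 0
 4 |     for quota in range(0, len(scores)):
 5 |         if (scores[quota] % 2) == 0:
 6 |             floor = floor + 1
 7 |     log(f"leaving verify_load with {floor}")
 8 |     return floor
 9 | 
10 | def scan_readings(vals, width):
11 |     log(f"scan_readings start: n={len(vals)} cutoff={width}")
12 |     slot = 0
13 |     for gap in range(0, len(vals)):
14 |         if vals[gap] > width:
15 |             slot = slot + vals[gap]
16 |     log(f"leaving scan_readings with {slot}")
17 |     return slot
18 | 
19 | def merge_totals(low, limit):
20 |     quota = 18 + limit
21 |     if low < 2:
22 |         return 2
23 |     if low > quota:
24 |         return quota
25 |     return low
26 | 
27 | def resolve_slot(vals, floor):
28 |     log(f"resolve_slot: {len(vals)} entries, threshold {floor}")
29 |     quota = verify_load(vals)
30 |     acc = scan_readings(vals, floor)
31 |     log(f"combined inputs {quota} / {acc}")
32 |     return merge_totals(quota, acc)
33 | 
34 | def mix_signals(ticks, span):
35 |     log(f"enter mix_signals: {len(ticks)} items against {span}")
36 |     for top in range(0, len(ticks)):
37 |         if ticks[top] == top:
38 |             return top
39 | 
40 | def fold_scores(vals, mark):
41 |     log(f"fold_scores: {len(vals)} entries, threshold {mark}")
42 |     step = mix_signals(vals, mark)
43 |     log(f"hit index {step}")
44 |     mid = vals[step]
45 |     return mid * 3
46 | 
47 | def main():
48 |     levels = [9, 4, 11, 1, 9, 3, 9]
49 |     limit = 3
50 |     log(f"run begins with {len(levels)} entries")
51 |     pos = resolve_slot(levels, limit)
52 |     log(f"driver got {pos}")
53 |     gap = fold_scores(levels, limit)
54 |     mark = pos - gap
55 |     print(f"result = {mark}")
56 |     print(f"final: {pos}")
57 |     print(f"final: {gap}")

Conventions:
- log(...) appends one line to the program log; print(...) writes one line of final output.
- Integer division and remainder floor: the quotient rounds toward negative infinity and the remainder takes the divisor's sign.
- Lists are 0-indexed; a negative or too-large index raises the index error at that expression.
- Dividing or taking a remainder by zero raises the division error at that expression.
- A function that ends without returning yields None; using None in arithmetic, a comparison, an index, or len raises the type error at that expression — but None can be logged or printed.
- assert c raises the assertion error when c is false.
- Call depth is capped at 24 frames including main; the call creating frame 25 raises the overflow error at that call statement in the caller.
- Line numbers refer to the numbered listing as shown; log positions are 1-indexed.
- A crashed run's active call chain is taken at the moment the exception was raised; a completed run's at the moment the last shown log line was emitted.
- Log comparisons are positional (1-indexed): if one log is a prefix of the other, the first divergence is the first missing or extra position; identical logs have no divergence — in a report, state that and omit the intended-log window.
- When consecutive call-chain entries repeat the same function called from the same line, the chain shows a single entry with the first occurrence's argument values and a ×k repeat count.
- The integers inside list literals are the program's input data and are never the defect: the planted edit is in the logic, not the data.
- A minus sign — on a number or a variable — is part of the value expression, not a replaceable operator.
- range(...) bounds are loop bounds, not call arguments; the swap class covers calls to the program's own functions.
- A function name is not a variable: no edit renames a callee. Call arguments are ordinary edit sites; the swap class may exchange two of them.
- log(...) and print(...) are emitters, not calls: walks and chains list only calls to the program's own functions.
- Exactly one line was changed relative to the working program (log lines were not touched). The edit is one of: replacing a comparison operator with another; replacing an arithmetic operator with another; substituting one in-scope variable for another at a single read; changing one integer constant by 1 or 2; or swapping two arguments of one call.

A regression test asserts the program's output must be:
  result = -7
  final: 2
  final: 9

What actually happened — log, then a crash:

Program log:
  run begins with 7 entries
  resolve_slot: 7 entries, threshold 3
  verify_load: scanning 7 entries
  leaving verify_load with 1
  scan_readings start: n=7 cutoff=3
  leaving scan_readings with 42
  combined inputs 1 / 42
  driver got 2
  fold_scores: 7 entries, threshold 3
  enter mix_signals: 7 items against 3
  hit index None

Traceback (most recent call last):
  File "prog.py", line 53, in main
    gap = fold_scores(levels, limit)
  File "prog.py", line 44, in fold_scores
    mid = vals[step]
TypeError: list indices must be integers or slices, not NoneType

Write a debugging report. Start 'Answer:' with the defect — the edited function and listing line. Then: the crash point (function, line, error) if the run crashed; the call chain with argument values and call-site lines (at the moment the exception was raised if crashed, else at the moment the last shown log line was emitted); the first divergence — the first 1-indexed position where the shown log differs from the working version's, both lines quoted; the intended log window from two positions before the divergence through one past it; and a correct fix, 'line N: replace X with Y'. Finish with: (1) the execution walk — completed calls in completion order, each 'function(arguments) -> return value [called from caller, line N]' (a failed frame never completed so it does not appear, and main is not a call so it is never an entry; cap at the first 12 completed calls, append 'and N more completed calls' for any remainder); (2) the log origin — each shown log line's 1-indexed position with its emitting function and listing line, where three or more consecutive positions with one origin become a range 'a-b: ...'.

Answer: the defect is in mix_signals at line 37.
The tell: Log line 11 is where behavior first shows: 'hit index None' appears instead of 'hit index 5'.
Crash: fold_scores, line 44, TypeError.
Call chain: main -> fold_scores([9, 4, 11, 1, 9, 3, 9], 3) (called at line 53).
First divergence: position 11 — the shown line 'hit index None' should read 'hit index 5'.
Intended log window:
  9: fold_scores: 7 entries, threshold 3
  10: enter mix_signals: 7 items against 3
  11: hit index 5
Execution walk:
  verify_load([9, 4, 11, 1, 9, 3, 9]) -> 1  [called from resolve_slot, line 29]
  scan_readings([9, 4, 11, 1, 9, 3, 9], 3) -> 42  [called from resolve_slot, line 30]
  merge_totals(1, 42) -> 2  [called from resolve_slot, line 32]
  resolve_slot([9, 4, 11, 1, 9, 3, 9], 3) -> 2  [called from main, line 51]
  mix_signals([9, 4, 11, 1, 9, 3, 9], 3) -> None  [called from fold_scores, line 42]
Origin of each log line:
  1: logged in main at line 50
  2: logged in resolve_slot at line 28
  3: logged in verify_load at line 2
  4: logged in verify_load at line 7
  5: logged in scan_readings at line 11
  6: logged in scan_readings at line 16
  7: logged in resolve_slot at line 31
  8: logged in main at line 52
  9: logged in fold_scores at line 41
  10: logged in mix_signals at line 35
  11: logged in fold_scores at line 43
A correct fix: line 37: replace `ticks[top] == top` with `ticks[top] == span`.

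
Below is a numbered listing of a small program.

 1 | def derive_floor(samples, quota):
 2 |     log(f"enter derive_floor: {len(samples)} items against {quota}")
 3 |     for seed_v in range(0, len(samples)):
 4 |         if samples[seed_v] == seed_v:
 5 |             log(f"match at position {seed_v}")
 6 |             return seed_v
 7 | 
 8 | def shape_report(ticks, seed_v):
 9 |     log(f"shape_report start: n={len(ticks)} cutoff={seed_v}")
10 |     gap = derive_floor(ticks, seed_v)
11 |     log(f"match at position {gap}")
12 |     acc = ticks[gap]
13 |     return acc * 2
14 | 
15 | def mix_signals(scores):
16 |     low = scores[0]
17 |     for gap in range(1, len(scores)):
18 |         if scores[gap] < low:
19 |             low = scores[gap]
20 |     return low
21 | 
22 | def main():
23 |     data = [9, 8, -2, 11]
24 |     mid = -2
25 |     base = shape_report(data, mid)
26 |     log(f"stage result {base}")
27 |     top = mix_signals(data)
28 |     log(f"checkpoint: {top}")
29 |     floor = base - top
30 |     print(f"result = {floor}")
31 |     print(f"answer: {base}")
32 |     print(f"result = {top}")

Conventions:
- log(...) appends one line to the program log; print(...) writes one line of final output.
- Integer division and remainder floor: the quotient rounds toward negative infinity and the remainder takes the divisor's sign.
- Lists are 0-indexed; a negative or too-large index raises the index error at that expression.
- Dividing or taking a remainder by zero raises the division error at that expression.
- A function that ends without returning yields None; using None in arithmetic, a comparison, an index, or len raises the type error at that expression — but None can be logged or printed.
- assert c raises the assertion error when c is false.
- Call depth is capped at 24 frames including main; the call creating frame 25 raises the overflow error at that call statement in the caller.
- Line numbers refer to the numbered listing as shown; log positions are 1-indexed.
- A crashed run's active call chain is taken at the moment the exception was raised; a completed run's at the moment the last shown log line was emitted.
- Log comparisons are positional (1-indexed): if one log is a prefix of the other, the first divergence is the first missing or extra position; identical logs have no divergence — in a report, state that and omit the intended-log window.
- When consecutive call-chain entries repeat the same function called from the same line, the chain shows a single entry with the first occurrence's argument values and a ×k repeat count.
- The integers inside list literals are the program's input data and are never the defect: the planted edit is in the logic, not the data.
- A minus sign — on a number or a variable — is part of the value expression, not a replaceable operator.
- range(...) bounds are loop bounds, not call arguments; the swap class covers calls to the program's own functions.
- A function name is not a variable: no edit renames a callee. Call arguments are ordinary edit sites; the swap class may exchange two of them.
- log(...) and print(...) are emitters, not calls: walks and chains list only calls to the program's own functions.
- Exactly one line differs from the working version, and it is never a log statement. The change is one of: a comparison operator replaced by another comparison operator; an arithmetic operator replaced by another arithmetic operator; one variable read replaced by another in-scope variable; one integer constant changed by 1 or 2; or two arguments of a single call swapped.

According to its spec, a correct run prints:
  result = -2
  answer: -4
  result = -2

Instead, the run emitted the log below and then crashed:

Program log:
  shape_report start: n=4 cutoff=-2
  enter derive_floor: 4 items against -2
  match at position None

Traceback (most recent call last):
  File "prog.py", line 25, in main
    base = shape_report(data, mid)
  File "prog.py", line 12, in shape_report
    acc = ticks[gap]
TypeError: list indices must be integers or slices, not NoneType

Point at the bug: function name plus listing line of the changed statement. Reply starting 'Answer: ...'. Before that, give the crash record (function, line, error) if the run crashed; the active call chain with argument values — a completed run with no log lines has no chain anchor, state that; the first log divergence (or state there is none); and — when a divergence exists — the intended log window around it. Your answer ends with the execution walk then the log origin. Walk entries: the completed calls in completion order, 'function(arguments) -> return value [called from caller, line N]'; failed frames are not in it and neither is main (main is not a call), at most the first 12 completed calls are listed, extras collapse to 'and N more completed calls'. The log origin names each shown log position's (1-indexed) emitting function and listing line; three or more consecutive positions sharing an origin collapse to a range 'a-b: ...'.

Answer: the defect is in derive_floor at line 4.
Core observation: At log position 3 the runs split — shown 'match at position None', but the working version logs 'match at position 2'.
Crash: shape_report, line 12, TypeError.
Call chain: main -> shape_report([9, 8, -2, 11], -2) (called at line 25).
First divergence: position 3; shown 'match at position None' vs intended 'match at position 2'.
Intended log window:
  1: shape_report start: n=4 cutoff=-2
  2: enter derive_floor: 4 items against -2
  3: match at position 2
  4: match at position 2
Execution walk:
  derive_floor([9, 8, -2, 11], -2) -> None  [called from shape_report, line 10]
Log origin:
  1: logged in shape_report at line 9
  2: logged in derive_floor at line 2
  3: logged in shape_report at line 11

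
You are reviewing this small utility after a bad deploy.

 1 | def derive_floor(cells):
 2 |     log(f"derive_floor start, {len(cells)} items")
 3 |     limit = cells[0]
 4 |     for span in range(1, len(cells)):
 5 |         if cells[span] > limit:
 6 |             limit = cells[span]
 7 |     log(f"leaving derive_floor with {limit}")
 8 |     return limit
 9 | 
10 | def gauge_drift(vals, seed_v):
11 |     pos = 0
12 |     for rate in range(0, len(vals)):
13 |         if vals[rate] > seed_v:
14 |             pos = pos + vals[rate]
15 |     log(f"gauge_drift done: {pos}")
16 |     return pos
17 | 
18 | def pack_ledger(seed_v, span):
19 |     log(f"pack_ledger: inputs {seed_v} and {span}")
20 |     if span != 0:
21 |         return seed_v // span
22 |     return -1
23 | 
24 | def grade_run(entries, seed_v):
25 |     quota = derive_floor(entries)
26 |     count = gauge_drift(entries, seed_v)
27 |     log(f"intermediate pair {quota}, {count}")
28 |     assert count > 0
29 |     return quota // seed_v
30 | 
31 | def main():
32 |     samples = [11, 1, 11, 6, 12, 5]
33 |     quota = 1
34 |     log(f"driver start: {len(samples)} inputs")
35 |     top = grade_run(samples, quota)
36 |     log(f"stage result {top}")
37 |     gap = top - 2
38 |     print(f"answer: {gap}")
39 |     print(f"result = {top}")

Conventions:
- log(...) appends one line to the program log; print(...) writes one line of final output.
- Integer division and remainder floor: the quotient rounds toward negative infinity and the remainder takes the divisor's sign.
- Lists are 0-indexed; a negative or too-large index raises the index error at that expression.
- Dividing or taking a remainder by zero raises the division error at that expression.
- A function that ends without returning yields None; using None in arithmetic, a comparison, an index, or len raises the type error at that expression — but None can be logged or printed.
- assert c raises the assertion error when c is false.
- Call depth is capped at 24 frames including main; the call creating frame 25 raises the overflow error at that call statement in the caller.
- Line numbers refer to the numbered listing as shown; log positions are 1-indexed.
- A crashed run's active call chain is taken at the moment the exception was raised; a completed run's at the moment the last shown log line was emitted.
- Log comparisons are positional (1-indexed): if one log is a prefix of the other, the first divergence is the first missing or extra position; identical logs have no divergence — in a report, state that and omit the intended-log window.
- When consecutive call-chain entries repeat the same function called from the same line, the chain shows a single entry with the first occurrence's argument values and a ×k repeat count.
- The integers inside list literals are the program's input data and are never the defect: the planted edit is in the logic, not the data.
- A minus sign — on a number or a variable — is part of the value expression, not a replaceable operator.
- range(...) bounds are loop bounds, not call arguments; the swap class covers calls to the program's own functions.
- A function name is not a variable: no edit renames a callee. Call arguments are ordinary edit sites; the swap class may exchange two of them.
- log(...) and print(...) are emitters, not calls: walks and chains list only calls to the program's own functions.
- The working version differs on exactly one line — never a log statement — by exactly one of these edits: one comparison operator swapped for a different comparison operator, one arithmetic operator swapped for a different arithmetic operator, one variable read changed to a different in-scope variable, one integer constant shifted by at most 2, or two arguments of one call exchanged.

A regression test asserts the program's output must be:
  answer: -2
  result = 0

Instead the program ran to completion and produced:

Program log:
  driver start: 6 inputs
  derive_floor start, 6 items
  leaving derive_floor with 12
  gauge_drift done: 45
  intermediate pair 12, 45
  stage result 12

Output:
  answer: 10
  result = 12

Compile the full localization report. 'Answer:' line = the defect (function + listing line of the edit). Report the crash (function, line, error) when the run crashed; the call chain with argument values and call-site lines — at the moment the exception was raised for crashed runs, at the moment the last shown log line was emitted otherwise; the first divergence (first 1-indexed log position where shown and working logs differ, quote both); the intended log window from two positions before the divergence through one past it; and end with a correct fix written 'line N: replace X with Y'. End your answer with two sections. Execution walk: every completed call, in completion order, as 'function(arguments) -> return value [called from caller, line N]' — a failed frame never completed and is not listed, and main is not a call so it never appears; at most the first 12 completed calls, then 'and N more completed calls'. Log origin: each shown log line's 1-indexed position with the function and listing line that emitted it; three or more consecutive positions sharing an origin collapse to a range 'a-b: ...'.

Answer: the defect is in grade_run at line 29.
The tell: The log first diverges at position 6: the faulty run prints 'stage result 12' where the working version prints 'stage result 0'.
Call chain: main.
First divergence: at position 6 the run shows 'stage result 12' where the working version logs 'stage result 0'.
Intended log window:
  4: gauge_drift done: 45
  5: intermediate pair 12, 45
  6: stage result 0
Execution walk:
  derive_floor([11, 1, 11, 6, 12, 5]) -> 12  [called from grade_run, line 25]
  gauge_drift([11, 1, 11, 6, 12, 5], 1) -> 45  [called from grade_run, line 26]
  grade_run([11, 1, 11, 6, 12, 5], 1) -> 12  [called from main, line 35]
Log origins:
  1 — main, line 34
  2 — derive_floor, line 2
  3 — derive_floor, line 7
  4 — gauge_drift, line 15
  5 — grade_run, line 27
  6 — main, line 36
A correct fix: line 29: replace `seed_v` with `count`.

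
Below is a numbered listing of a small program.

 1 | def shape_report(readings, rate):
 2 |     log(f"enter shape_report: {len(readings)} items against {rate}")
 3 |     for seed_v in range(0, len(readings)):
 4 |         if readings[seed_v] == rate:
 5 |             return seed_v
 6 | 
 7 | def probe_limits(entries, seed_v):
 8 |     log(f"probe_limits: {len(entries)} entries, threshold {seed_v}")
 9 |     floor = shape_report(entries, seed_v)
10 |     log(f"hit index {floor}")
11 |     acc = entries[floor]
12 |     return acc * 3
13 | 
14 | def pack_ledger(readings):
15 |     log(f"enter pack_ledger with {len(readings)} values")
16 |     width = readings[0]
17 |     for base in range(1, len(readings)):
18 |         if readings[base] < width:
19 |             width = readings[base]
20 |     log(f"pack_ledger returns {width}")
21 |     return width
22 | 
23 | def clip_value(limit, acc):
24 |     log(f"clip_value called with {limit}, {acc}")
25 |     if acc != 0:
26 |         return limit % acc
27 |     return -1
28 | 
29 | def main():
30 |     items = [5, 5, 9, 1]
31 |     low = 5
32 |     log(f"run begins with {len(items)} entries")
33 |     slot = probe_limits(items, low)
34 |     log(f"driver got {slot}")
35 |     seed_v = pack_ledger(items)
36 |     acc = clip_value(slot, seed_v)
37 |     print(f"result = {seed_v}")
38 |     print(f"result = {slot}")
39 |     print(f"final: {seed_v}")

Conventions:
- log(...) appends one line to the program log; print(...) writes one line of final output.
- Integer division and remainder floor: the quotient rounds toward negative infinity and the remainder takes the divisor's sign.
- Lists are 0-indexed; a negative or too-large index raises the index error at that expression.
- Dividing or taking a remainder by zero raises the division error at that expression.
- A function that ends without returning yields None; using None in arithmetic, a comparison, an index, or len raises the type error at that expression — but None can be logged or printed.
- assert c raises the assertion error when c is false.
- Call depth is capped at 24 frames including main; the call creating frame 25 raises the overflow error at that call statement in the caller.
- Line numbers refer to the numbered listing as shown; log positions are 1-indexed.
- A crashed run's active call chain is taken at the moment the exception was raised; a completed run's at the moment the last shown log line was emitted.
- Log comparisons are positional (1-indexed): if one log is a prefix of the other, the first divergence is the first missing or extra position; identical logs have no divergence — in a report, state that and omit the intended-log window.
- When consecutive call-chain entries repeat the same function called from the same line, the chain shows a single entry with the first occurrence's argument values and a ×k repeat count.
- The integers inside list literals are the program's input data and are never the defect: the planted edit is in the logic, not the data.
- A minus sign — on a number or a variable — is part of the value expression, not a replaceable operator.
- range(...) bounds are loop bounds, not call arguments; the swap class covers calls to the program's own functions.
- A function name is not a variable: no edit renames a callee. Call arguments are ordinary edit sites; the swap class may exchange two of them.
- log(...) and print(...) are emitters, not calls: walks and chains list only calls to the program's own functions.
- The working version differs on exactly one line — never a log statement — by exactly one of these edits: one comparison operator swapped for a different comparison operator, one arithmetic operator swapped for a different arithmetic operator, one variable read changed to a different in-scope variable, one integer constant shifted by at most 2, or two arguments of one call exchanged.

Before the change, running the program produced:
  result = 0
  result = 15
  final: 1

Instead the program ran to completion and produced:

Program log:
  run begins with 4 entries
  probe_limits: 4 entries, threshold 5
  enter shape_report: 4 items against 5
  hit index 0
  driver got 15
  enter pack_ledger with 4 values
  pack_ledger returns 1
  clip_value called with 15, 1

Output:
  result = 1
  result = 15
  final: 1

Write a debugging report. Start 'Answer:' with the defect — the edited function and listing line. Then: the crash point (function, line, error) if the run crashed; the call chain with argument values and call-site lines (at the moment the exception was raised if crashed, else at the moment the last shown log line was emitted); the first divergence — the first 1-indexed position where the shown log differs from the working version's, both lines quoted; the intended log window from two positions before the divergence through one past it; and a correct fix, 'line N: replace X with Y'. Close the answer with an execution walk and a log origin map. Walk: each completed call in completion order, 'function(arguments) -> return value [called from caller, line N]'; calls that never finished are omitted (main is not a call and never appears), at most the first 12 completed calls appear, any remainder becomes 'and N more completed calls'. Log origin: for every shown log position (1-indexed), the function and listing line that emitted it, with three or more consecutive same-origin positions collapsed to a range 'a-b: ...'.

Answer: the defect is in main at line 37.
The tell: Every logged value matches the working version; the printed result is what differs.
Call chain: main -> clip_value(15, 1) (called at line 36).
First divergence: none — the logs agree in full.
Execution walk:
  shape_report([5, 5, 9, 1], 5) -> 0  [called from probe_limits, line 9]
  probe_limits([5, 5, 9, 1], 5) -> 15  [called from main, line 33]
  pack_ledger([5, 5, 9, 1]) -> 1  [called from main, line 35]
  clip_value(15, 1) -> 0  [called from main, line 36]
Log line origins:
  1: logged in main at line 32
  2: logged in probe_limits at line 8
  3: logged in shape_report at line 2
  4: logged in probe_limits at line 10
  5: logged in main at line 34
  6: logged in pack_ledger at line 15
  7: logged in pack_ledger at line 20
  8: logged in clip_value at line 24
A correct fix: line 37: replace `seed_v` with `acc`.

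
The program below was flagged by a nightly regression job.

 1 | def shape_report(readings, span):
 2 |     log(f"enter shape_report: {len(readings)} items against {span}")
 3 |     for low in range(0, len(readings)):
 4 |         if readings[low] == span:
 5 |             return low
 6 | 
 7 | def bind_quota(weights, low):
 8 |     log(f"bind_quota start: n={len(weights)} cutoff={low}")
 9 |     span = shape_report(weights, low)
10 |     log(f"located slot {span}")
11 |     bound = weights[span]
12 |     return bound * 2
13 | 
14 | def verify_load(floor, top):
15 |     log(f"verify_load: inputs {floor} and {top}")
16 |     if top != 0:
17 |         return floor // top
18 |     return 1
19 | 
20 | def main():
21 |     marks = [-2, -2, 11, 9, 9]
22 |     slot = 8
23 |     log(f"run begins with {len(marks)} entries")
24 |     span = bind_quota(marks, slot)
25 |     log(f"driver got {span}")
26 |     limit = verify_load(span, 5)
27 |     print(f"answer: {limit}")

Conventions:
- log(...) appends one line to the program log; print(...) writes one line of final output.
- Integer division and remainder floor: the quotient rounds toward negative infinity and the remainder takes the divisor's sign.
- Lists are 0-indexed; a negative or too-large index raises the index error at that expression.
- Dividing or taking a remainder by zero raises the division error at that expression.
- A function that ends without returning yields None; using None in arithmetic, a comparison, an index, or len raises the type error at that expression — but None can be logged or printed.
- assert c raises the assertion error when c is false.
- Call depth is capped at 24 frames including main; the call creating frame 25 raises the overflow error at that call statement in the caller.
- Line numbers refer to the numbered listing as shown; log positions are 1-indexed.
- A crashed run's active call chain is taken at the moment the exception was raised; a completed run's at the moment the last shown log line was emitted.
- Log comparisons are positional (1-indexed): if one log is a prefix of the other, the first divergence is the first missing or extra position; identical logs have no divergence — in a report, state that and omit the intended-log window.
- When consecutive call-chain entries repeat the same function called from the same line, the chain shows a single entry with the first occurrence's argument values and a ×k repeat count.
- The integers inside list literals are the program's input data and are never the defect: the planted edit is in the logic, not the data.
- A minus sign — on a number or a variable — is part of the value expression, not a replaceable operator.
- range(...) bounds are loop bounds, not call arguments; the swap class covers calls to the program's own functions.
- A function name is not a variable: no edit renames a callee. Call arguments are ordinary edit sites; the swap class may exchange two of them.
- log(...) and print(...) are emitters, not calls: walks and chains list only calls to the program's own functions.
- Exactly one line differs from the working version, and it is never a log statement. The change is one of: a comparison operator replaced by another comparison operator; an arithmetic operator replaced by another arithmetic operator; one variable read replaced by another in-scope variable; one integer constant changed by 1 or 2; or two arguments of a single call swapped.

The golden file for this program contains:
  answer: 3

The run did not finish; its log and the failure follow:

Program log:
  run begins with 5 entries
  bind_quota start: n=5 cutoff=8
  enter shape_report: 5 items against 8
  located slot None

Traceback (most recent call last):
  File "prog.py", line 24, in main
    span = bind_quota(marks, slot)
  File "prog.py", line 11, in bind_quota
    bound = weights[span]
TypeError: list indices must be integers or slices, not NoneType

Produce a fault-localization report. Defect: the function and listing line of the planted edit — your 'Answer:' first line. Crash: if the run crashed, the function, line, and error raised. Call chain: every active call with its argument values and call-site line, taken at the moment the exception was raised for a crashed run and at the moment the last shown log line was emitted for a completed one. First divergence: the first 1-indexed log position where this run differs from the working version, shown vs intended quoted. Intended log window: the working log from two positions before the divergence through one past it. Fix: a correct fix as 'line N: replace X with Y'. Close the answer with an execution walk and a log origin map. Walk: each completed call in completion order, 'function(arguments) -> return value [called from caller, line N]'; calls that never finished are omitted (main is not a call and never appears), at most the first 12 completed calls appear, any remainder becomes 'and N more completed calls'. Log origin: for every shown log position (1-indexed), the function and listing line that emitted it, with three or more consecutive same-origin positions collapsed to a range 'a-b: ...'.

Answer: the defect is in main at line 22.
The tell: The earliest visible damage is log position 2 — 'bind_quota start: n=5 cutoff=8' rather than the intended 'bind_quota start: n=5 cutoff=9'.
Crash: bind_quota, line 11, TypeError.
Call chain: main -> bind_quota([-2, -2, 11, 9, 9], 8) (called at line 24).
First divergence: position 2 — shown 'bind_quota start: n=5 cutoff=8', intended 'bind_quota start: n=5 cutoff=9'.
Intended log window:
  1: run begins with 5 entries
  2: bind_quota start: n=5 cutoff=9
  3: enter shape_report: 5 items against 9
Execution walk:
  shape_report([-2, -2, 11, 9, 9], 8) -> None  [called from bind_quota, line 9]
Log origin:
  1 — main, line 23
  2 — bind_quota, line 8
  3 — shape_report, line 2
  4 — bind_quota, line 10
A correct fix: line 22: replace `8` with `9`.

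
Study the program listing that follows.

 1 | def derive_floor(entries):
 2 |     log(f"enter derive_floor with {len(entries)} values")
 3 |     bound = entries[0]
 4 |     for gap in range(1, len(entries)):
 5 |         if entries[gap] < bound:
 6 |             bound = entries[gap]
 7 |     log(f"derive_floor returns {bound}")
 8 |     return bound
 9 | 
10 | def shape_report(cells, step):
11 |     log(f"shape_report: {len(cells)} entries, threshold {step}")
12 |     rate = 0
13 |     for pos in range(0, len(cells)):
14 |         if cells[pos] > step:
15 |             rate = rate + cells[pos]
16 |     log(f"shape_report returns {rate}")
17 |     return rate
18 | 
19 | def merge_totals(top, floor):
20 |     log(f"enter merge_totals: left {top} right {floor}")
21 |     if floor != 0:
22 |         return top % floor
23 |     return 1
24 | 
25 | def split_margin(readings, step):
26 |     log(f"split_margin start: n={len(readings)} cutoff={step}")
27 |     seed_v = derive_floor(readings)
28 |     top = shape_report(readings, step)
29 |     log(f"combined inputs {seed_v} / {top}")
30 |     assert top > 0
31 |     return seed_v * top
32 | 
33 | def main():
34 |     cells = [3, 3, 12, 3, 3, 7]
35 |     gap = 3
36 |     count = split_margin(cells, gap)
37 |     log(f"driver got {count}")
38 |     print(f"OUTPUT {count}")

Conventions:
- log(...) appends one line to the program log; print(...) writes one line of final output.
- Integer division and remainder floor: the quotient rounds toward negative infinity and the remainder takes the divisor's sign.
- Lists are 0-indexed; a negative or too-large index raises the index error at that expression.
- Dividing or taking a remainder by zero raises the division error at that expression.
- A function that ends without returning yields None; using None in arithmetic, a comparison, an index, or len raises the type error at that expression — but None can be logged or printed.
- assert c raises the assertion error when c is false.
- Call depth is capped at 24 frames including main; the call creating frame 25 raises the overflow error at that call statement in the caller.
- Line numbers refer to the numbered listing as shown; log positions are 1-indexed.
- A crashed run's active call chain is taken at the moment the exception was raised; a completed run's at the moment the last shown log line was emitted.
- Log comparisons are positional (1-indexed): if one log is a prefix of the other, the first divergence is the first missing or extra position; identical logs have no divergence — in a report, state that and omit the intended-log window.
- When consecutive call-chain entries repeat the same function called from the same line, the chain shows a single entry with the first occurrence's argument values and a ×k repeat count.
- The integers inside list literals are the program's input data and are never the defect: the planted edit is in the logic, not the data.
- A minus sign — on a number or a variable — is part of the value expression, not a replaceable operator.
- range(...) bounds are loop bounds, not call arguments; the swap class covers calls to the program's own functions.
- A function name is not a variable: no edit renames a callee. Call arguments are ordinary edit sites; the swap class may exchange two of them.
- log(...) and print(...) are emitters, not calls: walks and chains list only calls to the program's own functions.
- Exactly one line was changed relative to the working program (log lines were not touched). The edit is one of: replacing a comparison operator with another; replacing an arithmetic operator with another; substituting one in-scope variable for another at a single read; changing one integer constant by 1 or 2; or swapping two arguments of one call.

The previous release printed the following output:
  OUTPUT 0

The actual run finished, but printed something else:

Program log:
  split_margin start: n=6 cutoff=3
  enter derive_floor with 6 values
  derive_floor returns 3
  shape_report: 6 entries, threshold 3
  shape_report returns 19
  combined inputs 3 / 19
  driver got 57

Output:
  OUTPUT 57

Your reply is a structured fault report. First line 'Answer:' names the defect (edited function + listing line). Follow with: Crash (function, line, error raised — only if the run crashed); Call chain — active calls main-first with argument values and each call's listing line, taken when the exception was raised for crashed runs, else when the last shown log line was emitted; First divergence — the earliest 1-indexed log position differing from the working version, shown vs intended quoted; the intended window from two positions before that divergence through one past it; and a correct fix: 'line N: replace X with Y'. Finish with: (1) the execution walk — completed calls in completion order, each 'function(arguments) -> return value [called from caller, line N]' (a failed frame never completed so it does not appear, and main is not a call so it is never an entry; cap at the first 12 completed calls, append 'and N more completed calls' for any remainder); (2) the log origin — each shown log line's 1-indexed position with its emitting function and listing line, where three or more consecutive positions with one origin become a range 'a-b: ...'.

Answer: the defect is in split_margin at line 31.
Key fact: At log position 7 the runs split — shown 'driver got 57', but the working version logs 'driver got 0'.
Call chain: main.
First divergence: at position 7 the run shows 'driver got 57' where the working version logs 'driver got 0'.
Intended log window:
  5: shape_report returns 19
  6: combined inputs 3 / 19
  7: driver got 0
Execution walk:
  derive_floor([3, 3, 12, 3, 3, 7]) -> 3  [called from split_margin, line 27]
  shape_report([3, 3, 12, 3, 3, 7], 3) -> 19  [called from split_margin, line 28]
  split_margin([3, 3, 12, 3, 3, 7], 3) -> 57  [called from main, line 36]
Origin of each log line:
  1: logged in split_margin at line 26
  2: logged in derive_floor at line 2
  3: logged in derive_floor at line 7
  4: logged in shape_report at line 11
  5: logged in shape_report at line 16
  6: logged in split_margin at line 29
  7: logged in main at line 37
A correct fix: line 31: replace `*` with `//`.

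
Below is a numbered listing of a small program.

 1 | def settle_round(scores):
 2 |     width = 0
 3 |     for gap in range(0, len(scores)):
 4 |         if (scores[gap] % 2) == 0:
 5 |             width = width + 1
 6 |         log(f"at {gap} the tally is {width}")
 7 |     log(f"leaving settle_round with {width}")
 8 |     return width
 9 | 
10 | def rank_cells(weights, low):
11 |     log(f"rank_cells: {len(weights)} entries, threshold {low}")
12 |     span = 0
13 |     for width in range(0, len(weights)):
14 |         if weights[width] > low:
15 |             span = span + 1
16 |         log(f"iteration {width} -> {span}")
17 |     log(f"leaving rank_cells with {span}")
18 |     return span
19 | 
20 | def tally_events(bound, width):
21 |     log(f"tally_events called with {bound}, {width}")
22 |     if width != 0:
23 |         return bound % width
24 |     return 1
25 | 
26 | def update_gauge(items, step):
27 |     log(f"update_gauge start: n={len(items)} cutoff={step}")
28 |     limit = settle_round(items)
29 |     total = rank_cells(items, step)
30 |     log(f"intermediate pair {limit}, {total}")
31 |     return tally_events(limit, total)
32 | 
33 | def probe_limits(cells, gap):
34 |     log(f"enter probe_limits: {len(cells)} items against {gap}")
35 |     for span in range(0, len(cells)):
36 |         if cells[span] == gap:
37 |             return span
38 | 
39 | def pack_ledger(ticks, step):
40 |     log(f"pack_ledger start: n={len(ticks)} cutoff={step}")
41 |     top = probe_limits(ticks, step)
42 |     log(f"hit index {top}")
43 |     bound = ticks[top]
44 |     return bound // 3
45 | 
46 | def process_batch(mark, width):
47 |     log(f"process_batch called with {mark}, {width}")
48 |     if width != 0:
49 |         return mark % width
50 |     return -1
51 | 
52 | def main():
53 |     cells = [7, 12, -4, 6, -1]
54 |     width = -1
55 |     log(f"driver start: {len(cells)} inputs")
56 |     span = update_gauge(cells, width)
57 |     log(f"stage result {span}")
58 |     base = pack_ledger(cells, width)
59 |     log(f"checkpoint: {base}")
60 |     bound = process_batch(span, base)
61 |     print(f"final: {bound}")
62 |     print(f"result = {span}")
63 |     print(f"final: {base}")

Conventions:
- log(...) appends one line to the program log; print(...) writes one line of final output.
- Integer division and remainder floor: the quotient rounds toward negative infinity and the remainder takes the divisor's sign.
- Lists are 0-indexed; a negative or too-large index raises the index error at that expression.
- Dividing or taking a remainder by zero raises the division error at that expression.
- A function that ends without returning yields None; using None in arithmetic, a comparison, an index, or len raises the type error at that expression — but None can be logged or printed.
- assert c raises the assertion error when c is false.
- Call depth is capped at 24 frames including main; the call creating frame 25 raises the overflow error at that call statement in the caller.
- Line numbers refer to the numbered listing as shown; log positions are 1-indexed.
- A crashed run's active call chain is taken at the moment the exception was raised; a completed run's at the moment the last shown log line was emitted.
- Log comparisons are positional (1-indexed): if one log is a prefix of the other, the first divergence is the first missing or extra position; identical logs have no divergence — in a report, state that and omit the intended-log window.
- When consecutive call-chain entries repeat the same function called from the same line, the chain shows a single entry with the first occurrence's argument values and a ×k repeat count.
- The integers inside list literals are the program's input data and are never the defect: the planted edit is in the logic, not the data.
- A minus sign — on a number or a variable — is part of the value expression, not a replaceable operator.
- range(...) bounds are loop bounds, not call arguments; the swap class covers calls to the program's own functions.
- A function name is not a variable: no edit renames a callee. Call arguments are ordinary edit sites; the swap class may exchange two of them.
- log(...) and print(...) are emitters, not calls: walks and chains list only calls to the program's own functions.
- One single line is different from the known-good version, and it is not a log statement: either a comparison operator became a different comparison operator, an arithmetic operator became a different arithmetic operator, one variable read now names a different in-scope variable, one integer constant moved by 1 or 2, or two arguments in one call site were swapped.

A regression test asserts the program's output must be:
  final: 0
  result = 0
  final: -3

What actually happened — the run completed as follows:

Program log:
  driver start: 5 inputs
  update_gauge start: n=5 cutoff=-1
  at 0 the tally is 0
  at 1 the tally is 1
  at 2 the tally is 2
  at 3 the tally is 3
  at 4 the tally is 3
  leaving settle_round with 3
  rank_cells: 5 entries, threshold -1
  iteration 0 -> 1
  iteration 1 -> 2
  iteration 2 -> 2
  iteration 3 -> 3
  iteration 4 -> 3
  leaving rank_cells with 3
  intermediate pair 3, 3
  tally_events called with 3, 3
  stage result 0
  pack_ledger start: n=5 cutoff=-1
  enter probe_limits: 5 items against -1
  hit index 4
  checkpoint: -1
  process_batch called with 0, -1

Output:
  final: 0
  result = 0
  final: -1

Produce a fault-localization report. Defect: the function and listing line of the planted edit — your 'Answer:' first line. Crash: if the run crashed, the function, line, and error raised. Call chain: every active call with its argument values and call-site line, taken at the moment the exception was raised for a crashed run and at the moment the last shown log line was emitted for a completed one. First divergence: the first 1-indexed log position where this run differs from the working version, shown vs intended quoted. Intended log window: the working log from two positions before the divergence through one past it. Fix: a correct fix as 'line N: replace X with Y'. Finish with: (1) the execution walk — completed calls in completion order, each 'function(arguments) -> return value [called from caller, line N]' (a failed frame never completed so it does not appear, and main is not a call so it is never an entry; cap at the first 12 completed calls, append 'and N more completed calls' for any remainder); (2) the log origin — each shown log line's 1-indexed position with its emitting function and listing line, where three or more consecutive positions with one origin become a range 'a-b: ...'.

Answer: the defect is in pack_ledger at line 44.
Key observation: Everything matches until log position 22, which reads 'checkpoint: -1' in place of 'checkpoint: -3'.
Call chain: main -> process_batch(0, -1) (called at line 60).
First divergence: position 22; shown 'checkpoint: -1' vs intended 'checkpoint: -3'.
Intended log window:
  20: enter probe_limits: 5 items against -1
  21: hit index 4
  22: checkpoint: -3
  23: process_batch called with 0, -3
Execution walk:
  settle_round([7, 12, -4, 6, -1]) -> 3  [called from update_gauge, line 28]
  rank_cells([7, 12, -4, 6, -1], -1) -> 3  [called from update_gauge, line 29]
  tally_events(3, 3) -> 0  [called from update_gauge, line 31]
  update_gauge([7, 12, -4, 6, -1], -1) -> 0  [called from main, line 56]
  probe_limits([7, 12, -4, 6, -1], -1) -> 4  [called from pack_ledger, line 41]
  pack_ledger([7, 12, -4, 6, -1], -1) -> -1  [called from main, line 58]
  process_batch(0, -1) -> 0  [called from main, line 60]
Origin of each log line:
  1: from main, line 55
  2: from update_gauge, line 27
  3-7: from settle_round, line 6
  8: from settle_round, line 7
  9: from rank_cells, line 11
  10-14: from rank_cells, line 16
  15: from rank_cells, line 17
  16: from update_gauge, line 30
  17: from tally_events, line 21
  18: from main, line 57
  19: from pack_ledger, line 40
  20: from probe_limits, line 34
  21: from pack_ledger, line 42
  22: from main, line 59
  23: from process_batch, line 47
A correct fix: line 44: replace `//` with `*`.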